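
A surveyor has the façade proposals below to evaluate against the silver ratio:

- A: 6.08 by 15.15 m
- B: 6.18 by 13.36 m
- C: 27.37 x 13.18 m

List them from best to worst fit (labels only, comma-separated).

Ratios: A = 15.15 / 6.08 ≈ 2.492; B = 13.36 / 6.18 ≈ 2.162; C = 27.37 / 13.18 ≈ 2.077.
|Δ from 2.414|: A 0.078; B 0.252; C 0.337.

A, B, C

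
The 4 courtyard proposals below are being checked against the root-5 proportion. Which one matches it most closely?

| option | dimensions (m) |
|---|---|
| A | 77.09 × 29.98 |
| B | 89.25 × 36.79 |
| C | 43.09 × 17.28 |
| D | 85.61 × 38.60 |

D

Target root-5 ≈ 2.236.
A: 2.571 (Δ0.335)  B: 2.426 (Δ0.190)  C: 2.494 (Δ0.258)  D: 2.218 (Δ0.018)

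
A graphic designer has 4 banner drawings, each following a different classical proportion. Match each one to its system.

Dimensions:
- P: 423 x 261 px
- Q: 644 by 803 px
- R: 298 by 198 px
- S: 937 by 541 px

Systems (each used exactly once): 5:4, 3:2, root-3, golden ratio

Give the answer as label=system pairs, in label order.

Ratios: P ≈ 1.621; Q ≈ 1.247; R ≈ 1.505; S ≈ 1.732.
Targets: 5:4 ≈ 1.250; 3:2 ≈ 1.500; root-3 ≈ 1.732; golden ratio ≈ 1.618.

P=golden ratio, Q=5:4, R=3:2, S=root-3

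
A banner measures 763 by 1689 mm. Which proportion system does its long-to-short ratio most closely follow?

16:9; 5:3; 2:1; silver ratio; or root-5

root-5

Ratio = 1689 / 763 ≈ 2.214.
Distances: 16:9 1.778 (Δ 0.436); 5:3 1.667 (Δ 0.547); 2:1 2.000 (Δ 0.214); silver ratio 2.414 (Δ 0.200); root-5 2.236 (Δ 0.022).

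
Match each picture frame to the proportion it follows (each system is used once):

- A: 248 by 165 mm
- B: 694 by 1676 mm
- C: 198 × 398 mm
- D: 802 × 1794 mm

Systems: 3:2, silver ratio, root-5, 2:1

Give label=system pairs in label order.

Ratios: A ≈ 1.503; B ≈ 2.415; C ≈ 2.010; D ≈ 2.237.
Targets: 3:2 ≈ 1.500; silver ratio ≈ 2.414; root-5 ≈ 2.236; 2:1 ≈ 2.000.

A=3:2, B=silver ratio, C=2:1, D=root-5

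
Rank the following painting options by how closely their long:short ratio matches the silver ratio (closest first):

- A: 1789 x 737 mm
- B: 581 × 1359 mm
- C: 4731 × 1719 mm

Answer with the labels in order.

Ratios: A = 1789 / 737 ≈ 2.427; B = 1359 / 581 ≈ 2.339; C = 4731 / 1719 ≈ 2.752.
|Δ from 2.414|: A 0.013; B 0.075; C 0.338.

A, B, C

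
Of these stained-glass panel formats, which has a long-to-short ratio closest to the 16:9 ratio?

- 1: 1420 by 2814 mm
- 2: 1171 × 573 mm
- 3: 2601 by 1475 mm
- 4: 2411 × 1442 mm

3

Target 16:9 ≈ 1.778.
1: 1.982 (Δ0.204)  2: 2.044 (Δ0.266)  3: 1.763 (Δ0.015)  4: 1.672 (Δ0.106)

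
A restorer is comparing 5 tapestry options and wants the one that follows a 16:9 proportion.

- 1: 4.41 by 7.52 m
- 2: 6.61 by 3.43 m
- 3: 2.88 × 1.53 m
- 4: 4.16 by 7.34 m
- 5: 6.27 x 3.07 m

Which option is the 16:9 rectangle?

Target 16:9 ≈ 1.778.
1: 1.705 (Δ0.073)  2: 1.927 (Δ0.149)  3: 1.882 (Δ0.104)  4: 1.764 (Δ0.014)  5: 2.042 (Δ0.264)

4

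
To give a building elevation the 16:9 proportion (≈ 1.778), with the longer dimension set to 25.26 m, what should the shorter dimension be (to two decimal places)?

14.21 m

16:9 ≈ 1.77778.
Shorter side = 25.26 ÷ 1.77778 ≈ 14.2087 → 14.21 m.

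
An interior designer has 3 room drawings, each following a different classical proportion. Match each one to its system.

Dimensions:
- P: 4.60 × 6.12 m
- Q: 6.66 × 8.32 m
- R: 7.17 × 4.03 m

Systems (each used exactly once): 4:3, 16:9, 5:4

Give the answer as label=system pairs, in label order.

P=4:3, Q=5:4, R=16:9

P = 6.12/4.60 ≈ 1.330 → 4:3 (1.333)
Q = 8.32/6.66 ≈ 1.249 → 5:4 (1.250)
R = 7.17/4.03 ≈ 1.779 → 16:9 (1.778)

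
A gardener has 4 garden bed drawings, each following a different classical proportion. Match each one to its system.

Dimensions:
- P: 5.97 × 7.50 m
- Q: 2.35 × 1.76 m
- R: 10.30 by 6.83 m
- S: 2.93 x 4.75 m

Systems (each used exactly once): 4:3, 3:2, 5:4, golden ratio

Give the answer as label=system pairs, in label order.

P=5:4, Q=4:3, R=3:2, S=golden ratio

P = 7.50/5.97 ≈ 1.256 → 5:4 (1.250)
Q = 2.35/1.76 ≈ 1.335 → 4:3 (1.333)
R = 10.30/6.83 ≈ 1.508 → 3:2 (1.500)
S = 4.75/2.93 ≈ 1.621 → golden ratio (1.618)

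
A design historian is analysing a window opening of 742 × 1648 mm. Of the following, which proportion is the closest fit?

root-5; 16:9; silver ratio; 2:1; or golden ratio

root-5

1648/742 ≈ 2.221. Nearest candidates are root-5 (2.236, off by 0.015) and silver ratio (2.414, off by 0.193).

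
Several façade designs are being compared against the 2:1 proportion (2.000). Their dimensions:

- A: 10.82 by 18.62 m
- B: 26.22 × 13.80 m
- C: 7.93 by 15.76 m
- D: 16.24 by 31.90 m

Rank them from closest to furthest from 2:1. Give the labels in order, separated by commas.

C, D, B, A

Ratios: A = 18.62 / 10.82 ≈ 1.721; B = 26.22 / 13.80 ≈ 1.900; C = 15.76 / 7.93 ≈ 1.987; D = 31.90 / 16.24 ≈ 1.964.
|Δ from 2.000|: A 0.279; B 0.100; C 0.013; D 0.036.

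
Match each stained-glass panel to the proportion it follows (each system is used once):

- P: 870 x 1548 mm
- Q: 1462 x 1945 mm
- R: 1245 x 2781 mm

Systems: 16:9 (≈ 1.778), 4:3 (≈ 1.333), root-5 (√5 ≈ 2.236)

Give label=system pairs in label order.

P=16:9, Q=4:3, R=root-5

Ratios: P ≈ 1.779; Q ≈ 1.330; R ≈ 2.234.
Targets: 16:9 ≈ 1.778; 4:3 ≈ 1.333; root-5 ≈ 2.236.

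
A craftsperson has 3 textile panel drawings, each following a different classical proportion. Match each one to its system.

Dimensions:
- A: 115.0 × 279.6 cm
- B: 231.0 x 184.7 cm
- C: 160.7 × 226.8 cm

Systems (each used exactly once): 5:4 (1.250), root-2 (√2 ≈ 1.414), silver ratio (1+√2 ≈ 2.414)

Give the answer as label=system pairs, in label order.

A=silver ratio, B=5:4, C=root-2

Ratios: A ≈ 2.431; B ≈ 1.251; C ≈ 1.411.
Targets: 5:4 ≈ 1.250; root-2 ≈ 1.414; silver ratio ≈ 2.414.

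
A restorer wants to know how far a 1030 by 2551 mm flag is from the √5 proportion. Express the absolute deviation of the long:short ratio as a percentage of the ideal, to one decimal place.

Ratio = 2551 / 1030 ≈ 2.4767.
Ideal root-5 ≈ 2.2361. |2.4767 − 2.2361| / 2.2361 ≈ 10.76% → 10.8%.

10.8%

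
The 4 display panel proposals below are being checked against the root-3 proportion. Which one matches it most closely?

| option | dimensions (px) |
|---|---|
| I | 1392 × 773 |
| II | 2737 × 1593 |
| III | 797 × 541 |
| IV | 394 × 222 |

II

Target root-3 ≈ 1.732.
I: 1.801 (Δ0.069)  II: 1.718 (Δ0.014)  III: 1.473 (Δ0.259)  IV: 1.775 (Δ0.043)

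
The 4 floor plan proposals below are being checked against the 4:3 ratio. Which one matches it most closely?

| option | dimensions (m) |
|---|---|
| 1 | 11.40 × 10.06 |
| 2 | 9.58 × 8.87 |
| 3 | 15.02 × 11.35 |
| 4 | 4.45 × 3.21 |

3

Ratios (long/short): 1 ≈ 1.133; 2 ≈ 1.080; 3 ≈ 1.323; 4 ≈ 1.386.
4:3 ≈ 1.333; option 3 is nearest (Δ 0.010).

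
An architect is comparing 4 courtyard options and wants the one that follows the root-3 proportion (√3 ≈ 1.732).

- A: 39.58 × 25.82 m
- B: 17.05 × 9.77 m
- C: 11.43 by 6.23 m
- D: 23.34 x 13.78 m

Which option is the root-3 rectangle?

Target root-3 ≈ 1.732.
A: 1.533 (Δ0.199)  B: 1.745 (Δ0.013)  C: 1.835 (Δ0.103)  D: 1.694 (Δ0.038)

B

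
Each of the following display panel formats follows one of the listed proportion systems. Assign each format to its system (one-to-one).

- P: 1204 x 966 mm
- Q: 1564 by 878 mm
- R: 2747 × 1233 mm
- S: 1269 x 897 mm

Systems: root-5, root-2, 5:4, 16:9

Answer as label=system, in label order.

P=5:4, Q=16:9, R=root-5, S=root-2

Ratios: P ≈ 1.246; Q ≈ 1.781; R ≈ 2.228; S ≈ 1.415.
Targets: root-5 ≈ 2.236; root-2 ≈ 1.414; 5:4 ≈ 1.250; 16:9 ≈ 1.778.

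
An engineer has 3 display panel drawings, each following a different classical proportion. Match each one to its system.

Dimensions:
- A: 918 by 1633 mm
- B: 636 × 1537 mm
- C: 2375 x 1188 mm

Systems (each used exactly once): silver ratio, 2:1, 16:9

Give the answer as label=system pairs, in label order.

A=16:9, B=silver ratio, C=2:1

Ratios: A ≈ 1.779; B ≈ 2.417; C ≈ 1.999.
Targets: silver ratio ≈ 2.414; 2:1 ≈ 2.000; 16:9 ≈ 1.778.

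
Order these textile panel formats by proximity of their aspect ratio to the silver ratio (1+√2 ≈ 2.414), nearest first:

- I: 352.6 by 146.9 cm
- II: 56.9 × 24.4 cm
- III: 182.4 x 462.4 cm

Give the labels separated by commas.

Ratios: I = 352.6 / 146.9 ≈ 2.400; II = 56.9 / 24.4 ≈ 2.332; III = 462.4 / 182.4 ≈ 2.535.
|Δ from 2.414|: I 0.014; II 0.082; III 0.121.

I, II, III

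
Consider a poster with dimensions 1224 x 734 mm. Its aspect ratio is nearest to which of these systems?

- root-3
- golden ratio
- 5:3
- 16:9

1224/734 ≈ 1.668. Nearest candidates are 5:3 (1.667, off by 0.001) and golden ratio (1.618, off by 0.050).

5:3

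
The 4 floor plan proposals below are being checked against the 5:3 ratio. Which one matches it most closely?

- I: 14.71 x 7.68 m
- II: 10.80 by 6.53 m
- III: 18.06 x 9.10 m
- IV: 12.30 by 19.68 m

II

Ratios (long/short): I ≈ 1.915; II ≈ 1.654; III ≈ 1.985; IV ≈ 1.600.
5:3 ≈ 1.667; option II is nearest (Δ 0.013).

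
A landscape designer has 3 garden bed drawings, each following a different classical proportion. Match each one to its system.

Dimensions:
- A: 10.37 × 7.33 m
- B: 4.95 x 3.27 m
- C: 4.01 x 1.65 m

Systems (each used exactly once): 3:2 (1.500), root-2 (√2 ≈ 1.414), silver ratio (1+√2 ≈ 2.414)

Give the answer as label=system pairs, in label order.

A = 10.37/7.33 ≈ 1.415 → root-2 (1.414)
B = 4.95/3.27 ≈ 1.514 → 3:2 (1.500)
C = 4.01/1.65 ≈ 2.430 → silver ratio (2.414)

A=root-2, B=3:2, C=silver ratio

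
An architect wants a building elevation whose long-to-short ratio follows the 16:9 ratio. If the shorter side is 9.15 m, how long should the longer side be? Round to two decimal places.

16:9 ≈ 1.77778.
Longer side = 9.15 × 1.77778 ≈ 16.2667 → 16.27 m.

16.27 m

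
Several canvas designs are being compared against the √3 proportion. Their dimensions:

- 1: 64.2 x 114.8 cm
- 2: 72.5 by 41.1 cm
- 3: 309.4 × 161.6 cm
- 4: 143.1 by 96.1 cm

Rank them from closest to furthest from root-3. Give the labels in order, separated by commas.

2, 1, 3, 4

Ratios: 1 = 114.8 / 64.2 ≈ 1.788; 2 = 72.5 / 41.1 ≈ 1.764; 3 = 309.4 / 161.6 ≈ 1.915; 4 = 143.1 / 96.1 ≈ 1.489.
|Δ from 1.732|: 1 0.056; 2 0.032; 3 0.183; 4 0.243.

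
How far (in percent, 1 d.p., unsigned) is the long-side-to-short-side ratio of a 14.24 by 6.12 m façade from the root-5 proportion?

Ratio = 14.24 / 6.12 ≈ 2.3268.
Ideal root-5 ≈ 2.2361. |2.3268 − 2.2361| / 2.2361 ≈ 4.06% → 4.1%.

4.1%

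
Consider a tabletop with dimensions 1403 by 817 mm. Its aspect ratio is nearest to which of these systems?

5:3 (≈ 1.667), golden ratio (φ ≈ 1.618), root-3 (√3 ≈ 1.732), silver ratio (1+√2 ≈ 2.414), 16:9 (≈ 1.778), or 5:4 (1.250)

1403/817 ≈ 1.717. Nearest candidates are root-3 (1.732, off by 0.015) and 5:3 (1.667, off by 0.050).

root-3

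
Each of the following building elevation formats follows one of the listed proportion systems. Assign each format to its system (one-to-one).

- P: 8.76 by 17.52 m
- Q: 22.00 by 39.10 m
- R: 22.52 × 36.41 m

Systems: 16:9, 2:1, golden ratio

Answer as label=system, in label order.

P = 17.52/8.76 ≈ 2.000 → 2:1 (2.000)
Q = 39.10/22.00 ≈ 1.777 → 16:9 (1.778)
R = 36.41/22.52 ≈ 1.617 → golden ratio (1.618)

P=2:1, Q=16:9, R=golden ratio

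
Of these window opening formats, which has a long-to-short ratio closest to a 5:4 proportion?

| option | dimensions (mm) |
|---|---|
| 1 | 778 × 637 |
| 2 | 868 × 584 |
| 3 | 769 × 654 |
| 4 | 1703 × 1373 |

Ratios (long/short): 1 ≈ 1.221; 2 ≈ 1.486; 3 ≈ 1.176; 4 ≈ 1.240.
5:4 ≈ 1.250; option 4 is nearest (Δ 0.010).

4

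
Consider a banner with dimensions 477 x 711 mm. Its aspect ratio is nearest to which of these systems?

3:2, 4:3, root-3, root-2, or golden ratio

3:2

Ratio = 711 / 477 ≈ 1.491.
Distances: 3:2 1.500 (Δ 0.009); 4:3 1.333 (Δ 0.158); root-3 1.732 (Δ 0.241); root-2 1.414 (Δ 0.077); golden ratio 1.618 (Δ 0.127).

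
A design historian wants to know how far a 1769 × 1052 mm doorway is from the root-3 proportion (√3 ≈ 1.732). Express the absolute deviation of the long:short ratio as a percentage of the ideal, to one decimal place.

Ratio = 1769 / 1052 ≈ 1.6816.
Ideal root-3 ≈ 1.7321. |1.6816 − 1.7321| / 1.7321 ≈ 2.92% → 2.9%.

2.9%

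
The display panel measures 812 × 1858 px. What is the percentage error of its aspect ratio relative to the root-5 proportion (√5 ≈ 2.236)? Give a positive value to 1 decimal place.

2.3%

Ratio = 1858 / 812 ≈ 2.2882.
Ideal root-5 ≈ 2.2361. |2.2882 − 2.2361| / 2.2361 ≈ 2.33% → 2.3%.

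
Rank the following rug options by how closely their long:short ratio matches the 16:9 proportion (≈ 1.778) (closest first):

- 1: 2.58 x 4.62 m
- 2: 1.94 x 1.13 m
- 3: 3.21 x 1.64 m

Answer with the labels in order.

Ratios: 1 = 4.62 / 2.58 ≈ 1.791; 2 = 1.94 / 1.13 ≈ 1.717; 3 = 3.21 / 1.64 ≈ 1.957.
|Δ from 1.778|: 1 0.013; 2 0.061; 3 0.179.

1, 2, 3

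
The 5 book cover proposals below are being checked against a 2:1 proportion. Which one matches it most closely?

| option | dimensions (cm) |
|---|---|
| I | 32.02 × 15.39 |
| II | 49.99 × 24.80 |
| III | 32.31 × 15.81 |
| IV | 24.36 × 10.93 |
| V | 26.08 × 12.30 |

Ratios (long/short): I ≈ 2.081; II ≈ 2.016; III ≈ 2.044; IV ≈ 2.229; V ≈ 2.120.
2:1 ≈ 2.000; option II is nearest (Δ 0.016).

II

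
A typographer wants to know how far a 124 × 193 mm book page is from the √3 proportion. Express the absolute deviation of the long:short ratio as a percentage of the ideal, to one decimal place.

Ratio = 193 / 124 ≈ 1.5565.
Ideal root-3 ≈ 1.7321. |1.5565 − 1.7321| / 1.7321 ≈ 10.14% → 10.1%.

10.1%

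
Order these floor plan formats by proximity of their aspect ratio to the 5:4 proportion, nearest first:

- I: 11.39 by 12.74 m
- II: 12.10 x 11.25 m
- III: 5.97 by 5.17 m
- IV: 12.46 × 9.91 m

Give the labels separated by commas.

Ratios: I = 12.74 / 11.39 ≈ 1.119; II = 12.10 / 11.25 ≈ 1.076; III = 5.97 / 5.17 ≈ 1.155; IV = 12.46 / 9.91 ≈ 1.257.
|Δ from 1.250|: I 0.131; II 0.174; III 0.095; IV 0.007.

IV, III, I, II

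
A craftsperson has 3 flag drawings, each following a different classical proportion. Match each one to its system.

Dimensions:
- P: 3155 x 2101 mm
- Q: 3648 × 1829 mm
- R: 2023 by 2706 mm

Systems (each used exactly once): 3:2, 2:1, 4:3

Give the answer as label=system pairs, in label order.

P=3:2, Q=2:1, R=4:3

Ratios: P ≈ 1.502; Q ≈ 1.995; R ≈ 1.338.
Targets: 3:2 ≈ 1.500; 2:1 ≈ 2.000; 4:3 ≈ 1.333.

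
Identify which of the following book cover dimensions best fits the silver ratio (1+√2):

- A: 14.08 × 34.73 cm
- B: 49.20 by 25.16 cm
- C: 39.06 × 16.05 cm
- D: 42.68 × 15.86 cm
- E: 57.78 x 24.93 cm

C

Ratios (long/short): A ≈ 2.467; B ≈ 1.955; C ≈ 2.434; D ≈ 2.691; E ≈ 2.318.
silver ratio ≈ 2.414; option C is nearest (Δ 0.020).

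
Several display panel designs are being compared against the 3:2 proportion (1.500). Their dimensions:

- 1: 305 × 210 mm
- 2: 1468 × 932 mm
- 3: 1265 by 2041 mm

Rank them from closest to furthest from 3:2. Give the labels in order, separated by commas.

1, 2, 3

Ratios: 1 = 305 / 210 ≈ 1.452; 2 = 1468 / 932 ≈ 1.575; 3 = 2041 / 1265 ≈ 1.613.
|Δ from 1.500|: 1 0.048; 2 0.075; 3 0.113.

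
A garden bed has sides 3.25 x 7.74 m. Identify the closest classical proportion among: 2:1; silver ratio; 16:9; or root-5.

silver ratio

Ratio = 7.74 / 3.25 ≈ 2.382.
Distances: 2:1 2.000 (Δ 0.382); silver ratio 2.414 (Δ 0.032); 16:9 1.778 (Δ 0.604); root-5 2.236 (Δ 0.146).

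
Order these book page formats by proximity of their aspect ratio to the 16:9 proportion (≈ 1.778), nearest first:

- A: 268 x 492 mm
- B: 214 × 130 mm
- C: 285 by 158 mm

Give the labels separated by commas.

A: 492/268 ≈ 1.836 → |1.836 − 1.778| = 0.058
B: 214/130 ≈ 1.646 → |1.646 − 1.778| = 0.132
C: 285/158 ≈ 1.804 → |1.804 − 1.778| = 0.026

C, A, B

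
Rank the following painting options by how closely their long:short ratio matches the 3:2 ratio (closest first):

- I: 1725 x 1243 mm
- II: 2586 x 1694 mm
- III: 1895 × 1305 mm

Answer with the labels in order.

I: 1725/1243 ≈ 1.388 → |1.388 − 1.500| = 0.112
II: 2586/1694 ≈ 1.527 → |1.527 − 1.500| = 0.027
III: 1895/1305 ≈ 1.452 → |1.452 − 1.500| = 0.048

II, III, I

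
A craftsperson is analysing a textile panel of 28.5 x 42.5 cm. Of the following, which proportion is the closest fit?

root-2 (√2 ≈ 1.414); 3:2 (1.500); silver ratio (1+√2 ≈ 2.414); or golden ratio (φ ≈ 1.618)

3:2

Ratio = 42.5 / 28.5 ≈ 1.491.
Distances: root-2 1.414 (Δ 0.077); 3:2 1.500 (Δ 0.009); silver ratio 2.414 (Δ 0.923); golden ratio 1.618 (Δ 0.127).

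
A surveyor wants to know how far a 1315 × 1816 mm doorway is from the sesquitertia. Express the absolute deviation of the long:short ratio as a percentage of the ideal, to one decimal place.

3.6%

Ratio = 1816 / 1315 ≈ 1.3810.
Ideal 4:3 ≈ 1.3333. |1.3810 − 1.3333| / 1.3333 ≈ 3.58% → 3.6%.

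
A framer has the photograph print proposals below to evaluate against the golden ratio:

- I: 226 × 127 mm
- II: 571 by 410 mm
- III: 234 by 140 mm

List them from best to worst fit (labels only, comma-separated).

Ratios: I = 226 / 127 ≈ 1.780; II = 571 / 410 ≈ 1.393; III = 234 / 140 ≈ 1.671.
|Δ from 1.618|: I 0.162; II 0.225; III 0.053.

III, I, II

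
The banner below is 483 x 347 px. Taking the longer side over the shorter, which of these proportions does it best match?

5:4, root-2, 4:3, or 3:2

root-2

Ratio = 483 / 347 ≈ 1.392.
Distances: 5:4 1.250 (Δ 0.142); root-2 1.414 (Δ 0.022); 4:3 1.333 (Δ 0.059); 3:2 1.500 (Δ 0.108).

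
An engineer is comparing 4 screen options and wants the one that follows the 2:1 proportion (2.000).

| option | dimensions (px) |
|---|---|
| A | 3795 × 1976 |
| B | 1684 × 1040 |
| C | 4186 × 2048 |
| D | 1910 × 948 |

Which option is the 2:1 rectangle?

Ratios (long/short): A ≈ 1.921; B ≈ 1.619; C ≈ 2.044; D ≈ 2.015.
2:1 ≈ 2.000; option D is nearest (Δ 0.015).

D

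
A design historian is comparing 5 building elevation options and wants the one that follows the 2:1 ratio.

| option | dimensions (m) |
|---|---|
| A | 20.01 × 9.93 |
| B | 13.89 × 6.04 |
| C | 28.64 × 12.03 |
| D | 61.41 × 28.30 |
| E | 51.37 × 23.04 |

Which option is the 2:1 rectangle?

A

Target 2:1 ≈ 2.000.
A: 2.015 (Δ0.015)  B: 2.300 (Δ0.300)  C: 2.381 (Δ0.381)  D: 2.170 (Δ0.170)  E: 2.230 (Δ0.230)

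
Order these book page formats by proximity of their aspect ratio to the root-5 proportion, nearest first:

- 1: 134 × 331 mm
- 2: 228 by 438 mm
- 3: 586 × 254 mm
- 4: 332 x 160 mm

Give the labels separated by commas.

3, 4, 1, 2

1: 331/134 ≈ 2.470 → |2.470 − 2.236| = 0.234
2: 438/228 ≈ 1.921 → |1.921 − 2.236| = 0.315
3: 586/254 ≈ 2.307 → |2.307 − 2.236| = 0.071
4: 332/160 ≈ 2.075 → |2.075 − 2.236| = 0.161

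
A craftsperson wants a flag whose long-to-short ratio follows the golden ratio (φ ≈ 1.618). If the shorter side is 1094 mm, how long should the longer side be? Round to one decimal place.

golden ratio ≈ 1.61803.
Longer side = 1094 × 1.61803 ≈ 1770.125 → 1770.1 mm.

1770.1 mm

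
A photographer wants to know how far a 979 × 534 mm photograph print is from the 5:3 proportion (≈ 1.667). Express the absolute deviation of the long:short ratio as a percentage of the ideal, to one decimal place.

Ratio = 979 / 534 ≈ 1.8333.
Ideal 5:3 ≈ 1.6667. |1.8333 − 1.6667| / 1.6667 ≈ 10.00% → 10.0%.

10.0%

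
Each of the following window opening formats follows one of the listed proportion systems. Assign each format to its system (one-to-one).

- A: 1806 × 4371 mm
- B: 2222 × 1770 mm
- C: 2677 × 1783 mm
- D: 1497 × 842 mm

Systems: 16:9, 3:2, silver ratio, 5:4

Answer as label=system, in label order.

A=silver ratio, B=5:4, C=3:2, D=16:9

Ratios: A ≈ 2.420; B ≈ 1.255; C ≈ 1.501; D ≈ 1.778.
Targets: 16:9 ≈ 1.778; 3:2 ≈ 1.500; silver ratio ≈ 2.414; 5:4 ≈ 1.250.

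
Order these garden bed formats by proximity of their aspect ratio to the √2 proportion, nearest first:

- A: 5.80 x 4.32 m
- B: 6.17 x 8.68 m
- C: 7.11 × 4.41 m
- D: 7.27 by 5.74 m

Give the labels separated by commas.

B, A, D, C

Ratios: A = 5.80 / 4.32 ≈ 1.343; B = 8.68 / 6.17 ≈ 1.407; C = 7.11 / 4.41 ≈ 1.612; D = 7.27 / 5.74 ≈ 1.267.
|Δ from 1.414|: A 0.071; B 0.007; C 0.198; D 0.147.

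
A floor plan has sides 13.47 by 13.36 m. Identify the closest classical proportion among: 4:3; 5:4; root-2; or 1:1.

13.47/13.36 ≈ 1.008. Nearest candidates are 1:1 (1.000, off by 0.008) and 5:4 (1.250, off by 0.242).

1:1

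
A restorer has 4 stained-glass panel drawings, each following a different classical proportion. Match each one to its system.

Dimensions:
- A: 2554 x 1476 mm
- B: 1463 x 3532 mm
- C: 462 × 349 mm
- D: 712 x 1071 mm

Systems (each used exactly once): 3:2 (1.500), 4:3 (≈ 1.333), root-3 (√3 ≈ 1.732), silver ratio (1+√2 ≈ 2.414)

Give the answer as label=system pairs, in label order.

A=root-3, B=silver ratio, C=4:3, D=3:2

Ratios: A ≈ 1.730; B ≈ 2.414; C ≈ 1.324; D ≈ 1.504.
Targets: 3:2 ≈ 1.500; 4:3 ≈ 1.333; root-3 ≈ 1.732; silver ratio ≈ 2.414.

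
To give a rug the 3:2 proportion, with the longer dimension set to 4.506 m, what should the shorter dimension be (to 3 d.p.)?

3:2 = 1.50000.
Shorter side = 4.506 ÷ 1.50000 ≈ 3.00400 → 3.004 m.

3.004 m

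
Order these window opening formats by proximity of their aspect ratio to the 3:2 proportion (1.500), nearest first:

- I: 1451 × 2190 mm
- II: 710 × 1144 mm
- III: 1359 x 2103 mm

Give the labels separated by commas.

Ratios: I = 2190 / 1451 ≈ 1.509; II = 1144 / 710 ≈ 1.611; III = 2103 / 1359 ≈ 1.547.
|Δ from 1.500|: I 0.009; II 0.111; III 0.047.

I, III, II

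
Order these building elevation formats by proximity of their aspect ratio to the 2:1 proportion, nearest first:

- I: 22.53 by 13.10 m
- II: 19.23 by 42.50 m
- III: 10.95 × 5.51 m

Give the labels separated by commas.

III, II, I

Ratios: I = 22.53 / 13.10 ≈ 1.720; II = 42.50 / 19.23 ≈ 2.210; III = 10.95 / 5.51 ≈ 1.987.
|Δ from 2.000|: I 0.280; II 0.210; III 0.013.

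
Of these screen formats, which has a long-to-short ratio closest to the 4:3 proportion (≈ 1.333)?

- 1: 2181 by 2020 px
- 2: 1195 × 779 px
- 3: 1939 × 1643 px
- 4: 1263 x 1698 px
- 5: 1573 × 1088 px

4

Target 4:3 ≈ 1.333.
1: 1.080 (Δ0.253)  2: 1.534 (Δ0.201)  3: 1.180 (Δ0.153)  4: 1.344 (Δ0.011)  5: 1.446 (Δ0.113)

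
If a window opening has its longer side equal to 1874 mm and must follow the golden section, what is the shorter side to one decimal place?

golden ratio ≈ 1.61803.
Shorter side = 1874 ÷ 1.61803 ≈ 1158.199 → 1158.2 mm.

1158.2 mm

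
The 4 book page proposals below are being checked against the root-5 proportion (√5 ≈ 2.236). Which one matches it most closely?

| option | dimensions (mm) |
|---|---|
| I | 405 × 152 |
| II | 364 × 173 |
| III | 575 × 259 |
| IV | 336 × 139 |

III

Ratios (long/short): I ≈ 2.664; II ≈ 2.104; III ≈ 2.220; IV ≈ 2.417.
root-5 ≈ 2.236; option III is nearest (Δ 0.016).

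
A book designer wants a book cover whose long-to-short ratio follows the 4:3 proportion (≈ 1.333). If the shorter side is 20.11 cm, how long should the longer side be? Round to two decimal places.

4:3 ≈ 1.33333.
Longer side = 20.11 × 1.33333 ≈ 26.8133 → 26.81 cm.

26.81 cm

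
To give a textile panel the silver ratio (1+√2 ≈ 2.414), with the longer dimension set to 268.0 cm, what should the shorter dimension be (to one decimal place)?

111.0 cm

silver ratio ≈ 2.41421.
Shorter side = 268.0 ÷ 2.41421 ≈ 111.009 → 111.0 cm.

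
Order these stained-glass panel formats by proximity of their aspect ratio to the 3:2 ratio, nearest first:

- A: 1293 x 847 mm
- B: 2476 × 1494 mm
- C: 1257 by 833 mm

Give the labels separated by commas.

C, A, B

Ratios: A = 1293 / 847 ≈ 1.527; B = 2476 / 1494 ≈ 1.657; C = 1257 / 833 ≈ 1.509.
|Δ from 1.500|: A 0.027; B 0.157; C 0.009.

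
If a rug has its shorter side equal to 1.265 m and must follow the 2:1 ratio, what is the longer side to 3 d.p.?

2:1 = 2.00000.
Longer side = 1.265 × 2.00000 ≈ 2.53000 → 2.530 m.

2.530 m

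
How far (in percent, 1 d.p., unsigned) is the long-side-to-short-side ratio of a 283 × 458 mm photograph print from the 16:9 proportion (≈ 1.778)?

9.0%

Ratio = 458 / 283 ≈ 1.6184.
Ideal 16:9 ≈ 1.7778. |1.6184 − 1.7778| / 1.7778 ≈ 8.97% → 9.0%.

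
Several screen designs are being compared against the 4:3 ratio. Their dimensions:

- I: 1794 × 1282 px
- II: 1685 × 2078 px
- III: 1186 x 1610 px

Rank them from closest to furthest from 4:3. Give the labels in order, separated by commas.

III, I, II

I: 1794/1282 ≈ 1.399 → |1.399 − 1.333| = 0.066
II: 2078/1685 ≈ 1.233 → |1.233 − 1.333| = 0.100
III: 1610/1186 ≈ 1.358 → |1.358 − 1.333| = 0.025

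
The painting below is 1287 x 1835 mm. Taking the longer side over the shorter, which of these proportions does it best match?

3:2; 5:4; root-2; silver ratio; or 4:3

1835/1287 ≈ 1.426. Nearest candidates are root-2 (1.414, off by 0.012) and 3:2 (1.500, off by 0.074).

root-2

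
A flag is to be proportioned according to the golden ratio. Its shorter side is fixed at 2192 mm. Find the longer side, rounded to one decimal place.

3546.7 mm

golden ratio ≈ 1.61803.
Longer side = 2192 × 1.61803 ≈ 3546.722 → 3546.7 mm.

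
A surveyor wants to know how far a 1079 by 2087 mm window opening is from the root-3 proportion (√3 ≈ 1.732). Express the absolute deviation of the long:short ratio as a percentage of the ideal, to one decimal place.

11.7%

Ratio = 2087 / 1079 ≈ 1.9342.
Ideal root-3 ≈ 1.7321. |1.9342 − 1.7321| / 1.7321 ≈ 11.67% → 11.7%.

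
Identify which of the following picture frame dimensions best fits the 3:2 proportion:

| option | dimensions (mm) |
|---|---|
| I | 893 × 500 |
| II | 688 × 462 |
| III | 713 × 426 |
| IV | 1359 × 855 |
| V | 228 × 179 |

II

Target 3:2 ≈ 1.500.
I: 1.786 (Δ0.286)  II: 1.489 (Δ0.011)  III: 1.674 (Δ0.174)  IV: 1.589 (Δ0.089)  V: 1.274 (Δ0.226)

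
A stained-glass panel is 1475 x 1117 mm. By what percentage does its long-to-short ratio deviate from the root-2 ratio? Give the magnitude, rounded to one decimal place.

Ratio = 1475 / 1117 ≈ 1.3205.
Ideal root-2 ≈ 1.4142. |1.3205 − 1.4142| / 1.4142 ≈ 6.63% → 6.6%.

6.6%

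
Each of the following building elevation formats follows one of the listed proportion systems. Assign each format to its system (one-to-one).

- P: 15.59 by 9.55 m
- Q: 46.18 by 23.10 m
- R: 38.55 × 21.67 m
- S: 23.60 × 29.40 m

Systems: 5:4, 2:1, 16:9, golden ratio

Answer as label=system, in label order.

Ratios: P ≈ 1.632; Q ≈ 1.999; R ≈ 1.779; S ≈ 1.246.
Targets: 5:4 ≈ 1.250; 2:1 ≈ 2.000; 16:9 ≈ 1.778; golden ratio ≈ 1.618.

P=golden ratio, Q=2:1, R=16:9, S=5:4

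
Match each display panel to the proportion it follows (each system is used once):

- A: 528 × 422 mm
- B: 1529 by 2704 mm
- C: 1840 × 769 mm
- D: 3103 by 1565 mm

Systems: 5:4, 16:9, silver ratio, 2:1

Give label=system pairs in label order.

A=5:4, B=16:9, C=silver ratio, D=2:1

Ratios: A ≈ 1.251; B ≈ 1.768; C ≈ 2.393; D ≈ 1.983.
Targets: 5:4 ≈ 1.250; 16:9 ≈ 1.778; silver ratio ≈ 2.414; 2:1 ≈ 2.000.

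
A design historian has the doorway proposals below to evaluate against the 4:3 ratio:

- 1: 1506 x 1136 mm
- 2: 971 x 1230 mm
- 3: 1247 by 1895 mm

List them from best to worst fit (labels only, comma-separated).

1, 2, 3

1: 1506/1136 ≈ 1.326 → |1.326 − 1.333| = 0.007
2: 1230/971 ≈ 1.267 → |1.267 − 1.333| = 0.066
3: 1895/1247 ≈ 1.520 → |1.520 − 1.333| = 0.187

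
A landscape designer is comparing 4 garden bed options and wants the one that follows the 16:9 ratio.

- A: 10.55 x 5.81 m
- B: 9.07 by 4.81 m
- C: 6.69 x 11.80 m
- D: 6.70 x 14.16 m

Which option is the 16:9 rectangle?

Ratios (long/short): A ≈ 1.816; B ≈ 1.886; C ≈ 1.764; D ≈ 2.113.
16:9 ≈ 1.778; option C is nearest (Δ 0.014).

C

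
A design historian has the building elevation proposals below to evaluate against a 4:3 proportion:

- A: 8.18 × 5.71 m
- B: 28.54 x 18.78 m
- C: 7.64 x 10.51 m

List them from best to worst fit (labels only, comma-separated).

A: 8.18/5.71 ≈ 1.433 → |1.433 − 1.333| = 0.100
B: 28.54/18.78 ≈ 1.520 → |1.520 − 1.333| = 0.187
C: 10.51/7.64 ≈ 1.376 → |1.376 − 1.333| = 0.043

C, A, B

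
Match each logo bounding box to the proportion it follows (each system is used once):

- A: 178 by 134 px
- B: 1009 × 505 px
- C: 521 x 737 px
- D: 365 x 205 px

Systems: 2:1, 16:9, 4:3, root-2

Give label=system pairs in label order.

Ratios: A ≈ 1.328; B ≈ 1.998; C ≈ 1.415; D ≈ 1.780.
Targets: 2:1 ≈ 2.000; 16:9 ≈ 1.778; 4:3 ≈ 1.333; root-2 ≈ 1.414.

A=4:3, B=2:1, C=root-2, D=16:9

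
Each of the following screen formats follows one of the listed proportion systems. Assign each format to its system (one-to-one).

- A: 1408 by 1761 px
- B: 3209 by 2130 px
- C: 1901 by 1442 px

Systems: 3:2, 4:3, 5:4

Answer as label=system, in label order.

A = 1761/1408 ≈ 1.251 → 5:4 (1.250)
B = 3209/2130 ≈ 1.507 → 3:2 (1.500)
C = 1901/1442 ≈ 1.318 → 4:3 (1.333)

A=5:4, B=3:2, C=4:3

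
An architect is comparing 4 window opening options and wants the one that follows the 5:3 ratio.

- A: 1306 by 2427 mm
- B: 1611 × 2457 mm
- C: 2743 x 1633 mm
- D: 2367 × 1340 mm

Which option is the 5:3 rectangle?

C

Target 5:3 ≈ 1.667.
A: 1.858 (Δ0.191)  B: 1.525 (Δ0.142)  C: 1.680 (Δ0.013)  D: 1.766 (Δ0.099)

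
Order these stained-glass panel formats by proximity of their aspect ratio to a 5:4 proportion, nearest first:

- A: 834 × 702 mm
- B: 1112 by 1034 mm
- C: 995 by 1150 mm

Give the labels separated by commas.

A, C, B

A: 834/702 ≈ 1.188 → |1.188 − 1.250| = 0.062
B: 1112/1034 ≈ 1.075 → |1.075 − 1.250| = 0.175
C: 1150/995 ≈ 1.156 → |1.156 − 1.250| = 0.094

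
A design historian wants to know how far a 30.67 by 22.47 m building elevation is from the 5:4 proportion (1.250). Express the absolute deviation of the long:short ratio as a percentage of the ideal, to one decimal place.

9.2%

Ratio = 30.67 / 22.47 ≈ 1.3649.
Ideal 5:4 = 1.2500. |1.3649 − 1.2500| / 1.2500 ≈ 9.19% → 9.2%.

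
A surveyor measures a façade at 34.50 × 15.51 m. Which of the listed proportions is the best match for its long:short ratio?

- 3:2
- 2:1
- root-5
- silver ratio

root-5

Ratio = 34.50 / 15.51 ≈ 2.224.
Distances: 3:2 1.500 (Δ 0.724); 2:1 2.000 (Δ 0.224); root-5 2.236 (Δ 0.012); silver ratio 2.414 (Δ 0.190).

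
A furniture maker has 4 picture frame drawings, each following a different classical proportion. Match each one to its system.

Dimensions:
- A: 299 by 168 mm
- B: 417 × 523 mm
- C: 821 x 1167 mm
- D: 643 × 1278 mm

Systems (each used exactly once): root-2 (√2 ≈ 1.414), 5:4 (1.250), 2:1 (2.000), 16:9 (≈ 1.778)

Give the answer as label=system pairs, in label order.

Ratios: A ≈ 1.780; B ≈ 1.254; C ≈ 1.421; D ≈ 1.988.
Targets: root-2 ≈ 1.414; 5:4 ≈ 1.250; 2:1 ≈ 2.000; 16:9 ≈ 1.778.

A=16:9, B=5:4, C=root-2, D=2:1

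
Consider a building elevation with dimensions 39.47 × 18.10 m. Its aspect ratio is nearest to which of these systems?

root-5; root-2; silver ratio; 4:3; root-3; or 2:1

root-5

39.47/18.10 ≈ 2.181. Nearest candidates are root-5 (2.236, off by 0.055) and 2:1 (2.000, off by 0.181).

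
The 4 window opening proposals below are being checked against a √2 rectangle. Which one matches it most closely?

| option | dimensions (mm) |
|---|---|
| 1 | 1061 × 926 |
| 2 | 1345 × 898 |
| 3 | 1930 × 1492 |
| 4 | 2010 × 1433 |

Target root-2 ≈ 1.414.
1: 1.146 (Δ0.268)  2: 1.498 (Δ0.084)  3: 1.294 (Δ0.120)  4: 1.403 (Δ0.011)

4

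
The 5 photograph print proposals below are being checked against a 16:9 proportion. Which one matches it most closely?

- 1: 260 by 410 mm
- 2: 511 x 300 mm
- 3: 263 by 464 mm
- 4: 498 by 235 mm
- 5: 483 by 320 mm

Ratios (long/short): 1 ≈ 1.577; 2 ≈ 1.703; 3 ≈ 1.764; 4 ≈ 2.119; 5 ≈ 1.509.
16:9 ≈ 1.778; option 3 is nearest (Δ 0.014).

3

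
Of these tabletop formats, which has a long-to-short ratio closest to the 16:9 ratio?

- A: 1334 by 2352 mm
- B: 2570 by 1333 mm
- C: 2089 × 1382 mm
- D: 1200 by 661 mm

A

Target 16:9 ≈ 1.778.
A: 1.763 (Δ0.015)  B: 1.928 (Δ0.150)  C: 1.512 (Δ0.266)  D: 1.815 (Δ0.037)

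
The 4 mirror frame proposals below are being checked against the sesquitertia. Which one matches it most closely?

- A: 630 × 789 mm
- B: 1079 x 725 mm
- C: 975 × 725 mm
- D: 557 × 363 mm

C

Ratios (long/short): A ≈ 1.252; B ≈ 1.488; C ≈ 1.345; D ≈ 1.534.
4:3 ≈ 1.333; option C is nearest (Δ 0.012).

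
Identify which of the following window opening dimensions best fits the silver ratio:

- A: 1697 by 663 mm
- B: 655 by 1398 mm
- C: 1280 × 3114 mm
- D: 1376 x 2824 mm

C

Target silver ratio ≈ 2.414.
A: 2.560 (Δ0.146)  B: 2.134 (Δ0.280)  C: 2.433 (Δ0.019)  D: 2.052 (Δ0.362)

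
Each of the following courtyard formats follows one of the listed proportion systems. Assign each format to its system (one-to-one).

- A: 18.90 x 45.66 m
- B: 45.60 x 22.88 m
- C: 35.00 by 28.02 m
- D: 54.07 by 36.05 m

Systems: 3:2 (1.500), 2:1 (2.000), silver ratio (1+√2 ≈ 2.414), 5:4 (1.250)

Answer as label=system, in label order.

Ratios: A ≈ 2.416; B ≈ 1.993; C ≈ 1.249; D ≈ 1.500.
Targets: 3:2 ≈ 1.500; 2:1 ≈ 2.000; silver ratio ≈ 2.414; 5:4 ≈ 1.250.

A=silver ratio, B=2:1, C=5:4, D=3:2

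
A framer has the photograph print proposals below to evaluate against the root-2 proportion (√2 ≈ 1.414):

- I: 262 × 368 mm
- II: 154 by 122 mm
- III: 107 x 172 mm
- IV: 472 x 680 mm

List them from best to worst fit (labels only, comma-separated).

Ratios: I = 368 / 262 ≈ 1.405; II = 154 / 122 ≈ 1.262; III = 172 / 107 ≈ 1.607; IV = 680 / 472 ≈ 1.441.
|Δ from 1.414|: I 0.009; II 0.152; III 0.193; IV 0.027.

I, IV, II, III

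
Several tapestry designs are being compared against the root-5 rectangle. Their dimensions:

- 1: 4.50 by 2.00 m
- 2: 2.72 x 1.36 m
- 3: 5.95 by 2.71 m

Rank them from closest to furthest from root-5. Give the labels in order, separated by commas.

1: 4.50/2.00 ≈ 2.250 → |2.250 − 2.236| = 0.014
2: 2.72/1.36 ≈ 2.000 → |2.000 − 2.236| = 0.236
3: 5.95/2.71 ≈ 2.196 → |2.196 − 2.236| = 0.040

1, 3, 2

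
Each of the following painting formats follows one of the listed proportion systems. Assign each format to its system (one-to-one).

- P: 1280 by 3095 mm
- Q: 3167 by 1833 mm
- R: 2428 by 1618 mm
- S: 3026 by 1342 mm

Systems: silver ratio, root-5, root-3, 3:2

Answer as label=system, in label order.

Ratios: P ≈ 2.418; Q ≈ 1.728; R ≈ 1.501; S ≈ 2.255.
Targets: silver ratio ≈ 2.414; root-5 ≈ 2.236; root-3 ≈ 1.732; 3:2 ≈ 1.500.

P=silver ratio, Q=root-3, R=3:2, S=root-5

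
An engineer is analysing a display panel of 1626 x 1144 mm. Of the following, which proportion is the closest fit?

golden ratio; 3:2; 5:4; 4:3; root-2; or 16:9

root-2

1626/1144 ≈ 1.421. Nearest candidates are root-2 (1.414, off by 0.007) and 3:2 (1.500, off by 0.079).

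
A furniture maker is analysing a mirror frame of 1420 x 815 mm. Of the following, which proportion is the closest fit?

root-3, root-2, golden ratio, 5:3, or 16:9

root-3

Ratio = 1420 / 815 ≈ 1.742.
Distances: root-3 1.732 (Δ 0.010); root-2 1.414 (Δ 0.328); golden ratio 1.618 (Δ 0.124); 5:3 1.667 (Δ 0.075); 16:9 1.778 (Δ 0.036).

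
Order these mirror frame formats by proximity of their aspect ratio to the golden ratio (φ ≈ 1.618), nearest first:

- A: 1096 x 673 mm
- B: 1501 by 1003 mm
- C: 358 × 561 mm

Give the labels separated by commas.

A: 1096/673 ≈ 1.629 → |1.629 − 1.618| = 0.011
B: 1501/1003 ≈ 1.497 → |1.497 − 1.618| = 0.121
C: 561/358 ≈ 1.567 → |1.567 − 1.618| = 0.051

A, C, B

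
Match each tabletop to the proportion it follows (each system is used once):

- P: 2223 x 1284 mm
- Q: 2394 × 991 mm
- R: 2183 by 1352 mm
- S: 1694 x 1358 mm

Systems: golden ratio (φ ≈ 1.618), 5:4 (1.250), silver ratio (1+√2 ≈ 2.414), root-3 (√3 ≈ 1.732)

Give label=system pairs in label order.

P=root-3, Q=silver ratio, R=golden ratio, S=5:4

P = 2223/1284 ≈ 1.731 → root-3 (1.732)
Q = 2394/991 ≈ 2.416 → silver ratio (2.414)
R = 2183/1352 ≈ 1.615 → golden ratio (1.618)
S = 1694/1358 ≈ 1.247 → 5:4 (1.250)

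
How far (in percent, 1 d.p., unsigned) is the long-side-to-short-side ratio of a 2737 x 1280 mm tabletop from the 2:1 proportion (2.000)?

Ratio = 2737 / 1280 ≈ 2.1383.
Ideal 2:1 = 2.0000. |2.1383 − 2.0000| / 2.0000 ≈ 6.92% → 6.9%.

6.9%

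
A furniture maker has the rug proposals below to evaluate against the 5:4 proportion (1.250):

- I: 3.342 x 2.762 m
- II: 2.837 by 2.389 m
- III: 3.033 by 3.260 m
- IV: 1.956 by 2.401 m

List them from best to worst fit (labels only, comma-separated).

IV, I, II, III

I: 3.342/2.762 ≈ 1.210 → |1.210 − 1.250| = 0.040
II: 2.837/2.389 ≈ 1.188 → |1.188 − 1.250| = 0.062
III: 3.260/3.033 ≈ 1.075 → |1.075 − 1.250| = 0.175
IV: 2.401/1.956 ≈ 1.228 → |1.228 − 1.250| = 0.022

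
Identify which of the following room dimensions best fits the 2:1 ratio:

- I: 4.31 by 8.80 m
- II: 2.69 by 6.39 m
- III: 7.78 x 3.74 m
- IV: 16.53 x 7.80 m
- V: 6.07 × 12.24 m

Target 2:1 ≈ 2.000.
I: 2.042 (Δ0.042)  II: 2.375 (Δ0.375)  III: 2.080 (Δ0.080)  IV: 2.119 (Δ0.119)  V: 2.016 (Δ0.016)

V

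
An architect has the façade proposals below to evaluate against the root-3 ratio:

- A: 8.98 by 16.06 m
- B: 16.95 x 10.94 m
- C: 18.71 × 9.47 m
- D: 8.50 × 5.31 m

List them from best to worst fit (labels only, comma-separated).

A, D, B, C

Ratios: A = 16.06 / 8.98 ≈ 1.788; B = 16.95 / 10.94 ≈ 1.549; C = 18.71 / 9.47 ≈ 1.976; D = 8.50 / 5.31 ≈ 1.601.
|Δ from 1.732|: A 0.056; B 0.183; C 0.244; D 0.131.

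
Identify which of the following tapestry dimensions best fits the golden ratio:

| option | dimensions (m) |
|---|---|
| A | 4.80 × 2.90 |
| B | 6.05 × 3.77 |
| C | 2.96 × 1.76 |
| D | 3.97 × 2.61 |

B

Target golden ratio ≈ 1.618.
A: 1.655 (Δ0.037)  B: 1.605 (Δ0.013)  C: 1.682 (Δ0.064)  D: 1.521 (Δ0.097)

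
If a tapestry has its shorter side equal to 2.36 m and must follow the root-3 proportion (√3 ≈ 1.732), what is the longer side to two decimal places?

root-3 ≈ 1.73205.
Longer side = 2.36 × 1.73205 ≈ 4.0876 → 4.09 m.

4.09 m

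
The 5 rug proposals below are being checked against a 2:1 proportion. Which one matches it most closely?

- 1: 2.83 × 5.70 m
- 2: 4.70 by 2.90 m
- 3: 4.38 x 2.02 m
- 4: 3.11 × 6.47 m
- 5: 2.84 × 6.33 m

1

Ratios (long/short): 1 ≈ 2.014; 2 ≈ 1.621; 3 ≈ 2.168; 4 ≈ 2.080; 5 ≈ 2.229.
2:1 ≈ 2.000; option 1 is nearest (Δ 0.014).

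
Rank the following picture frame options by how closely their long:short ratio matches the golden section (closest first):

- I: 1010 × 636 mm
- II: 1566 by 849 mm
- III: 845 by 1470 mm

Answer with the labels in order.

I: 1010/636 ≈ 1.588 → |1.588 − 1.618| = 0.030
II: 1566/849 ≈ 1.845 → |1.845 − 1.618| = 0.227
III: 1470/845 ≈ 1.740 → |1.740 − 1.618| = 0.122

I, III, II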